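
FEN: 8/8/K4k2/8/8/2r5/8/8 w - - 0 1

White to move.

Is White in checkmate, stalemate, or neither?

neither

White to move; white king on a6.
In check: no.
Legal moves for White: Kb7, Ka7, Kb6, Kb5, Ka5.
White has 5 legal moves and is not in check → neither.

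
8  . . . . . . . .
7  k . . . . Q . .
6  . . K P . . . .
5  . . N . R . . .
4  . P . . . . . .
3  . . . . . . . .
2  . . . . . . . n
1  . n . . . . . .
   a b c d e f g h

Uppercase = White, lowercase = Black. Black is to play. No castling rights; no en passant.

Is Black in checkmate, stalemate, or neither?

Black to move; black king on a7.
In check: yes, from the white queen on f7.
King squares — a6: attacked by Nc5; b6: attacked by Kc6; b7: attacked by Nc5; a8: available; b8: available.
Legal moves for Black: Kb8, Ka8.
Black is in check but has 2 legal moves → neither.

neither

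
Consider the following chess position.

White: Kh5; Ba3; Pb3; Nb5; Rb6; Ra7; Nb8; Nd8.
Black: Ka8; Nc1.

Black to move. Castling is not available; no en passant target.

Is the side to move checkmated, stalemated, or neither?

checkmate

Black to move; black king on a8.
In check: yes, from the white rook on a7.
King squares — a7: attacked by Nb5; b7: attacked by Rb6; b8: attacked by Rb6.
Legal moves for Black: none.
In check with no legal moves → checkmate.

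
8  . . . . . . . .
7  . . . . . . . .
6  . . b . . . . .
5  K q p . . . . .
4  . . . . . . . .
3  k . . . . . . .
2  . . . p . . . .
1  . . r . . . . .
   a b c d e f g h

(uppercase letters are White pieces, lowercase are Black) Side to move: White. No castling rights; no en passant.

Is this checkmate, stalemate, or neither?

White to move; white king on a5.
In check: yes, from the black queen on b5.
King squares — a4: attacked by Ka3; b4: attacked by Ka3; b5: attacked by Bc6; a6: attacked by Qb5; b6: attacked by Qb5.
Legal moves for White: none.
In check with no legal moves → checkmate.

checkmate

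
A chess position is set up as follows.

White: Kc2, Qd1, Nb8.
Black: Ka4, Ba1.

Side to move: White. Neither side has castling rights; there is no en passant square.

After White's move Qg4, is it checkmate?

no

After Qg4: black king on a4; in check: yes, from the white queen on g4.
Black has 4 legal replies: Kb5, Ka5, Ka3, Bd4.
In check but a legal move exists → not checkmate.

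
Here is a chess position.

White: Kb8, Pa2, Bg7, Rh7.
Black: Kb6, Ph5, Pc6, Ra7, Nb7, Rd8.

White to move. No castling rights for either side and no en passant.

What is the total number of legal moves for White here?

White to move; king on b8.
In check: yes, from the black rook on d8.
Legal moves: none.
Count: 0.

0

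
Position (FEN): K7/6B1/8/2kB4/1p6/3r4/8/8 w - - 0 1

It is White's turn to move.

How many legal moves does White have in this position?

White to move; king on a8.
In check: no.
Legal moves: Kb8, Kb7, Ka7, Bh8, Bf8+, Bh6, Bf6, Be5, Bd4+, Bc3, Bb2, Ba1, Bg8, Bf7, Bb7, Be6, Bc6, Be4, Bc4, Bf3, Bb3, Bg2, Ba2, Bh1.
Count: 24.

24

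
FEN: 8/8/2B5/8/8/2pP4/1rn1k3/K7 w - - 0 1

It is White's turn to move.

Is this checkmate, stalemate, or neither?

White to move; white king on a1.
In check: yes, from the black knight on c2.
King squares — b1: attacked by Rb2; a2: attacked by Rb2; b2: attacked by Pc3.
Legal moves for White: none.
In check with no legal moves → checkmate.

checkmate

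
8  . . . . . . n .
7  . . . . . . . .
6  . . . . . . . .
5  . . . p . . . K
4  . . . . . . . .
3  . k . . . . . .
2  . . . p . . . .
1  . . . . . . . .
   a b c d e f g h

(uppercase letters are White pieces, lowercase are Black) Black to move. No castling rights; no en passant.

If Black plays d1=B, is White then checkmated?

no

After d1=B: white king on h5; in check: yes, from the black bishop on d1.
White has 3 legal replies: Kg6, Kg5, Kh4.
In check but a legal move exists → not checkmate.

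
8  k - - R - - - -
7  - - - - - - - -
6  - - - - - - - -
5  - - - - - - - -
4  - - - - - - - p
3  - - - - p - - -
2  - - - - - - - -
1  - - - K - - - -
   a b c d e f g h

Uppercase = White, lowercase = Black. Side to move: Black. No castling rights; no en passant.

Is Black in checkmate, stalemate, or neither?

Black to move; black king on a8.
In check: yes, from the white rook on d8.
King squares — a7: available; b7: available; b8: attacked by Rd8.
Legal moves for Black: Kb7, Ka7.
Black is in check but has 2 legal moves → neither.

neither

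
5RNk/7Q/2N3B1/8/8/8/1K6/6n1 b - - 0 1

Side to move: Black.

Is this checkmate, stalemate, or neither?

checkmate

Black to move; black king on h8.
In check: yes, from the white queen on h7.
King squares — g7: attacked by Qh7; h7: attacked by Bg6; g8: attacked by Qh7.
Legal moves for Black: none.
In check with no legal moves → checkmate.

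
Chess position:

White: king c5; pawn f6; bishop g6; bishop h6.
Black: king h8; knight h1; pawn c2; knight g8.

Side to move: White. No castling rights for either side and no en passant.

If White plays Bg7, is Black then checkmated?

yes

After Bg7: black king on h8; in check: yes, from the white bishop on g7.
King squares — g7: attacked by Pf6; h7: attacked by Bg6; g8: own knight.
Black has no legal moves → checkmate.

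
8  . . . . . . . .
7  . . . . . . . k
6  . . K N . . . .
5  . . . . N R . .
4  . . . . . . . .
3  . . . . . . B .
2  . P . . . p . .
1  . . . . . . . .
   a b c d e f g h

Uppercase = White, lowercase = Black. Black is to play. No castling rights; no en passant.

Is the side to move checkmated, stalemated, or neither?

Black to move; black king on h7.
In check: no.
Legal moves for Black: Kh8, Kg8, Kg7, Kh6, f1=Q, f1=R, f1=B, f1=N.
Black has 8 legal moves and is not in check → neither.

neither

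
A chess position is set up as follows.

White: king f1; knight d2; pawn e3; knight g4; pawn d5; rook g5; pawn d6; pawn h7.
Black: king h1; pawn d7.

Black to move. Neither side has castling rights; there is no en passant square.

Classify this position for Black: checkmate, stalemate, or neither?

Black to move; black king on h1.
In check: no.
King squares — g1: attacked by Kf1; g2: attacked by Kf1; h2: attacked by Ng4.
Legal moves for Black: none.
Not in check and no legal moves → stalemate.

stalemate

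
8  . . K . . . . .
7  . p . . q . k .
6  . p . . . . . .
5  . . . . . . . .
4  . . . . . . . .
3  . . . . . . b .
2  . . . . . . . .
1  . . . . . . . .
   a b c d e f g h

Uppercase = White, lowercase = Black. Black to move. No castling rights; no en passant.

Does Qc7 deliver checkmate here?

After Qc7: white king on c8; in check: yes, from the black queen on c7.
King squares — b7: attacked by Qc7; c7: attacked by Bg3; d7: attacked by Qc7; b8: attacked by Qc7; d8: attacked by Qc7.
White has no legal moves → checkmate.

yes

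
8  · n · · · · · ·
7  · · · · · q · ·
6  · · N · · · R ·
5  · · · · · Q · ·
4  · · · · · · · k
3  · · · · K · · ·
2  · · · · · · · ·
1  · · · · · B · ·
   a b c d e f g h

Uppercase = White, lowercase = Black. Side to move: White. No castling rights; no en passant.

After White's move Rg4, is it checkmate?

After Rg4: black king on h4; in check: yes, from the white rook on g4.
King squares — g3: attacked by Rg4; h3: attacked by Bf1; g4: attacked by Qf5; g5: attacked by Rg4; h5: attacked by Qf5.
Black has no legal moves → checkmate.

yes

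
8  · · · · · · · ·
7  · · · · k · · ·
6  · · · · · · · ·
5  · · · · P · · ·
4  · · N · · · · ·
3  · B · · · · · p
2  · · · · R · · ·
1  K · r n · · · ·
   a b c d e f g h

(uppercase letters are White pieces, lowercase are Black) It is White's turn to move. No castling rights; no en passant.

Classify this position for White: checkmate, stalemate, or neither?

neither

White to move; white king on a1.
In check: yes, from the black rook on c1.
King squares — b1: attacked by Rc1; a2: available; b2: attacked by Nd1.
Legal moves for White: Ka2.
White is in check but has 1 legal move → neither.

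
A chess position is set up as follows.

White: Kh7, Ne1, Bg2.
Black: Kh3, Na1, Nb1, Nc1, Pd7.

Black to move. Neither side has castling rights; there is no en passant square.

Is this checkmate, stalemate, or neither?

neither

Black to move; black king on h3.
In check: yes, from the white bishop on g2.
King squares — g2: attacked by Ne1; h2: available; g3: available; g4: available; h4: available.
Legal moves for Black: Kh4, Kg4, Kg3, Kh2.
Black is in check but has 4 legal moves → neither.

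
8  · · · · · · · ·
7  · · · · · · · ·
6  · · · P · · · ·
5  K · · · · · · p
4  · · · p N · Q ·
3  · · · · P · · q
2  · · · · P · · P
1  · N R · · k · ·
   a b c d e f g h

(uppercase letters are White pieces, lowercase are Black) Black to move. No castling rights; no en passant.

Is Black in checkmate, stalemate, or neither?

Black to move; black king on f1.
In check: yes, from the white rook on c1.
King squares — e1: attacked by Rc1; g1: attacked by Rc1; e2: attacked by Qg4; f2: attacked by Ne4; g2: attacked by Qg4.
Legal moves for Black: none.
In check with no legal moves → checkmate.

checkmate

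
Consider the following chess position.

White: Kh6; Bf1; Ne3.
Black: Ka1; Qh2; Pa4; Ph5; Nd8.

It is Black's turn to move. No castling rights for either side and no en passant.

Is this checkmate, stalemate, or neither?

Black to move; black king on a1.
In check: no.
Legal moves for Black include: Nf7+, Nb7, Ne6, Nc6, Qb8, Qc7, Qd6+, Qe5, Qh4, Qf4+, Qh3, Qg3, Qg2, Qf2, Qe2, Qd2, Qc2, Qb2, ... (list truncated; more exist).
Black has legal moves and is not in check → neither.

neither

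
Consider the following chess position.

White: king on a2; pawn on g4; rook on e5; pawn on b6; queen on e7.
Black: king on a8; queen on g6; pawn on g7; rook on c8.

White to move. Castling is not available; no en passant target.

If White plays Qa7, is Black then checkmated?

After Qa7: black king on a8; in check: yes, from the white queen on a7.
King squares — a7: attacked by Pb6; b7: attacked by Qa7; b8: attacked by Qa7.
Black has no legal moves → checkmate.

yes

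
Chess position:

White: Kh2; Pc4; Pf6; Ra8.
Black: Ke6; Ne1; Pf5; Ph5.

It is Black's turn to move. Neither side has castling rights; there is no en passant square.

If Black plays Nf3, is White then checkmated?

After Nf3: white king on h2; in check: yes, from the black knight on f3.
White has 4 legal replies: Kh3, Kg3, Kg2, Kh1.
In check but a legal move exists → not checkmate.

no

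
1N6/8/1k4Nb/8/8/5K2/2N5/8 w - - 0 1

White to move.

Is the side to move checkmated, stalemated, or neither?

White to move; white king on f3.
In check: no.
Legal moves for White include: Nd7+, Nc6, Na6, Nh8, Nf8, Ne7, Ne5, Nh4, Nf4, Kg4, Ke4, Kg3, Kg2, Kf2, Ke2, Nd4, Nb4, Ne3, ... (list truncated; more exist).
White has legal moves and is not in check → neither.

neither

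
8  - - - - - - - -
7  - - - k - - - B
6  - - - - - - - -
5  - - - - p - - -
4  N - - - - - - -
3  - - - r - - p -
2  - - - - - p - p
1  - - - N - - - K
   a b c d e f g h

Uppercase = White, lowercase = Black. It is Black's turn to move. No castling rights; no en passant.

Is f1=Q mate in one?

After f1=Q: white king on h1; in check: yes, from the black queen on f1.
King squares — g1: attacked by Qf1; g2: attacked by Qf1; h2: attacked by Pg3.
White has no legal moves → checkmate.

yes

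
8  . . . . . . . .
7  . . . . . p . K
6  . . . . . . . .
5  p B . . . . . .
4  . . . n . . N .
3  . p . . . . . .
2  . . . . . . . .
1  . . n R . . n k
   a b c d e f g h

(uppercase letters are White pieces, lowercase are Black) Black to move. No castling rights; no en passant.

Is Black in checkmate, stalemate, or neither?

neither

Black to move; black king on h1.
In check: no.
Legal moves for Black: Ne6, Nc6, Nf5, Nxb5, Nf3, Nde2, Nc2, Kg2, Nd3, Nce2, Na2, f6, a4, b2, f5.
Black has 15 legal moves and is not in check → neither.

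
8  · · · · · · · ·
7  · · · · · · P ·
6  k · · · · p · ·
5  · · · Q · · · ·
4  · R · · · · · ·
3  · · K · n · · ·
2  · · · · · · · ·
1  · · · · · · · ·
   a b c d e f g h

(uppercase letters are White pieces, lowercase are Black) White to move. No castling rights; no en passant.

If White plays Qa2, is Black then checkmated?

After Qa2: black king on a6; in check: yes, from the white queen on a2.
King squares — a5: attacked by Qa2; b5: attacked by Rb4; b6: attacked by Rb4; a7: attacked by Qa2; b7: attacked by Rb4.
Black has no legal moves → checkmate.

yes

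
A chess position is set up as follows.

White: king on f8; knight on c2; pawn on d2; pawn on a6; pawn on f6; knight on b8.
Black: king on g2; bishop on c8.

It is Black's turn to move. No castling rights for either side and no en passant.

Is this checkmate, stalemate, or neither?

Black to move; black king on g2.
In check: no.
Legal moves for Black: Bd7, Bb7, Be6, Bxa6, Bf5, Bg4, Bh3, Kh3, Kg3, Kf3, Kh2, Kf2, Kh1, Kg1, Kf1.
Black has 15 legal moves and is not in check → neither.

neither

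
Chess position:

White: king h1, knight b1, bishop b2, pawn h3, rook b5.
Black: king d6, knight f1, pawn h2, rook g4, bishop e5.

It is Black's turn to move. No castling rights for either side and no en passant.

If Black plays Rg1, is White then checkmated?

yes

After Rg1: white king on h1; in check: yes, from the black rook on g1.
King squares — g1: attacked by Ph2; g2: attacked by Rg1; h2: attacked by Nf1.
White has no legal moves → checkmate.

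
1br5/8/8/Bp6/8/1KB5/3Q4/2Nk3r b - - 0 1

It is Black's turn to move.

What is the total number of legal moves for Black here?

Black to move; king on d1.
In check: yes, from the white queen on d2.
Legal moves: none.
Count: 0.

0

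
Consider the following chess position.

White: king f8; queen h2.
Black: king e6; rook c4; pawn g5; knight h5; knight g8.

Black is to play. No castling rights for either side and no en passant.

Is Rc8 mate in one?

After Rc8: white king on f8; in check: yes, from the black rook on c8.
King squares — e7: attacked by Ke6; f7: attacked by Ke6; g7: attacked by Nh5; e8: attacked by Rc8; g8: attacked by Rc8.
White has no legal moves → checkmate.

yes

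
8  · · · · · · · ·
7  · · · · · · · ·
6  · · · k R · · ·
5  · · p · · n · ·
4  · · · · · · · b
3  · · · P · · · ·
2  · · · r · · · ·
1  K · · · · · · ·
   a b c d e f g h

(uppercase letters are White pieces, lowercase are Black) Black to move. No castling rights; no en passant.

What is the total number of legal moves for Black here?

4

Black to move; king on d6.
In check: yes, from the white rook on e6.
Legal moves: Kd7, Kc7, Kxe6, Kd5.
Count: 4.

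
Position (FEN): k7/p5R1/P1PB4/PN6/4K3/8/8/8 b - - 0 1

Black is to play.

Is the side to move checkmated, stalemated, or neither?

stalemate

Black to move; black king on a8.
In check: no.
King squares — a7: own pawn; b7: attacked by Pa6; b8: attacked by Bd6.
Legal moves for Black: none.
Not in check and no legal moves → stalemate.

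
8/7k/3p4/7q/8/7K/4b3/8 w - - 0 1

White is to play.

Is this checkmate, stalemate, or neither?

White to move; white king on h3.
In check: yes, from the black queen on h5.
King squares — g2: available; h2: attacked by Qh5; g3: available; g4: attacked by Be2; h4: attacked by Qh5.
Legal moves for White: Kg3, Kg2.
White is in check but has 2 legal moves → neither.

neither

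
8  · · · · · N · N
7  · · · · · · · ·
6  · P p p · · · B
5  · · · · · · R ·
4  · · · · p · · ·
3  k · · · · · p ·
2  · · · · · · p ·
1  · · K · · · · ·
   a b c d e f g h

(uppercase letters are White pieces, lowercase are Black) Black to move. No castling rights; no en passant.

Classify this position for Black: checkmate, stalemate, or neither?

Black to move; black king on a3.
In check: no.
Legal moves for Black: Kb4, Ka4, Kb3, Ka2, d5, c5, e3, g1=Q+, g1=R+, g1=B, g1=N.
Black has 11 legal moves and is not in check → neither.

neither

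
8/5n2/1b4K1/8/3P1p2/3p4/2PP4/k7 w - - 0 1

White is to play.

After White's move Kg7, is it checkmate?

After Kg7: black king on a1; in check: no.
Black is not in check, so this cannot be checkmate.

no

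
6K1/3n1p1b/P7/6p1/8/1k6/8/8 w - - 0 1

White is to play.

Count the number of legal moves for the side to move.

White to move; king on g8.
In check: yes, from the black bishop on h7.
Legal moves: Kh8, Kxh7, Kg7, Kxf7.
Count: 4.

4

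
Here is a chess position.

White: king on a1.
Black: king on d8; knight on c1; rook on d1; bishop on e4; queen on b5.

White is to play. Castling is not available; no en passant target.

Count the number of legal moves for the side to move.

White to move; king on a1.
In check: no.
Legal moves: none.
Count: 0.

0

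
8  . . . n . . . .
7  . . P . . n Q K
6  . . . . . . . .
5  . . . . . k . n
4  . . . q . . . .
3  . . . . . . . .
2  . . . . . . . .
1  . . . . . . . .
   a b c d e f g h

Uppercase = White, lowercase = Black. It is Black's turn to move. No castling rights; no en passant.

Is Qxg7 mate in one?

yes

After Qxg7: white king on h7; in check: yes, from the black queen on g7.
King squares — g6: attacked by Kf5; h6: attacked by Nf7; g7: attacked by Nh5; g8: attacked by Qg7; h8: attacked by Nf7.
White has no legal moves → checkmate.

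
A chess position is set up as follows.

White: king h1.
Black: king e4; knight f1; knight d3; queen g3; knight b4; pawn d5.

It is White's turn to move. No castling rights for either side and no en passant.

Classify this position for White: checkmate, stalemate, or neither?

stalemate

White to move; white king on h1.
In check: no.
King squares — g1: attacked by Qg3; g2: attacked by Qg3; h2: attacked by Nf1.
Legal moves for White: none.
Not in check and no legal moves → stalemate.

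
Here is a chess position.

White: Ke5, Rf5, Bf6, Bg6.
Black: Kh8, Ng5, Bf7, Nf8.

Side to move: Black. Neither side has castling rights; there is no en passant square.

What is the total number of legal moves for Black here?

1

Black to move; king on h8.
In check: yes, from the white bishop on f6.
Legal moves: Kg8.
Count: 1.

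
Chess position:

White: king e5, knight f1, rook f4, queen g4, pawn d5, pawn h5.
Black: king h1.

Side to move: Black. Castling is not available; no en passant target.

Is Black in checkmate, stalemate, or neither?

Black to move; black king on h1.
In check: no.
King squares — g1: attacked by Qg4; g2: attacked by Qg4; h2: attacked by Nf1.
Legal moves for Black: none.
Not in check and no legal moves → stalemate.

stalemate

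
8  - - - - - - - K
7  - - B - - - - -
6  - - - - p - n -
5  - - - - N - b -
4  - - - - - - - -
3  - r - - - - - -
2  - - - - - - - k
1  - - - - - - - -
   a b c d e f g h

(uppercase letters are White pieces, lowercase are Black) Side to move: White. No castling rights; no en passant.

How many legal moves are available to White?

White to move; king on h8.
In check: yes, from the black knight on g6.
Legal moves: Kg8, Kh7, Kg7, Nxg6+.
Count: 4.

4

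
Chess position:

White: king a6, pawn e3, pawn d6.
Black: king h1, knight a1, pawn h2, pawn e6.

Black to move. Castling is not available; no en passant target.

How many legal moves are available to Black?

5

Black to move; king on h1.
In check: no.
Legal moves: Kg2, Kg1, Nb3, Nc2, e5.
Count: 5.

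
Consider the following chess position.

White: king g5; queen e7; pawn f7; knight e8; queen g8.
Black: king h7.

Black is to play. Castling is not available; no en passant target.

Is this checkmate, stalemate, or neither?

checkmate

Black to move; black king on h7.
In check: yes, from the white queen on g8.
King squares — g6: attacked by Kg5; h6: attacked by Kg5; g7: attacked by Ne8; g8: attacked by Pf7; h8: attacked by Qg8.
Legal moves for Black: none.
In check with no legal moves → checkmate.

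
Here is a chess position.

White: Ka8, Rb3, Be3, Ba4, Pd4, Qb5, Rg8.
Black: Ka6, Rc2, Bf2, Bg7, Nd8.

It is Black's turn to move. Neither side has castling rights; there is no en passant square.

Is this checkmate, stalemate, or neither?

checkmate

Black to move; black king on a6.
In check: yes, from the white queen on b5.
King squares — a5: attacked by Qb5; b5: attacked by Rb3; b6: attacked by Qb5; a7: attacked by Ka8; b7: attacked by Qb5.
Legal moves for Black: none.
In check with no legal moves → checkmate.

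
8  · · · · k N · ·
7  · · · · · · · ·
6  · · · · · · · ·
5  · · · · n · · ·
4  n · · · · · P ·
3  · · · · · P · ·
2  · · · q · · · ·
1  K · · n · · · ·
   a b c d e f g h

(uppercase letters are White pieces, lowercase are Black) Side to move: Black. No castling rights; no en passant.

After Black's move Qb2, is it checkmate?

After Qb2: white king on a1; in check: yes, from the black queen on b2.
King squares — b1: attacked by Qb2; a2: attacked by Qb2; b2: attacked by Nd1.
White has no legal moves → checkmate.

yes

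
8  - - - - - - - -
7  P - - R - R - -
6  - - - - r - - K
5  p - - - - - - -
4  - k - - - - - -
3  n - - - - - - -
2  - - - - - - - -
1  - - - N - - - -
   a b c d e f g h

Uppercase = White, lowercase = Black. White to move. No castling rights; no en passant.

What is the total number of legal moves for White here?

White to move; king on h6.
In check: yes, from the black rook on e6.
Legal moves: Kh7, Kg7, Kh5, Kg5, Rf6.
Count: 5.

5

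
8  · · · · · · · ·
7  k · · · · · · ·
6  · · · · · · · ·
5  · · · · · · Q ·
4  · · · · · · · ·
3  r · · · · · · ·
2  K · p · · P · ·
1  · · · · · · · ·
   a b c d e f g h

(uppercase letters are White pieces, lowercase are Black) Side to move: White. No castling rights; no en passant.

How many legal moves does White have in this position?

2

White to move; king on a2.
In check: yes, from the black rook on a3.
Legal moves: Kxa3, Kb2.
Count: 2.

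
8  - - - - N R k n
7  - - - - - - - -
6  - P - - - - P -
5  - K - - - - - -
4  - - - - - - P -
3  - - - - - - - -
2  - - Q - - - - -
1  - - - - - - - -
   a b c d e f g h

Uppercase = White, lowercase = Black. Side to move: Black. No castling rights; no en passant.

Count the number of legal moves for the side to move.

1

Black to move; king on g8.
In check: yes, from the white rook on f8.
Legal moves: Kxf8.
Count: 1.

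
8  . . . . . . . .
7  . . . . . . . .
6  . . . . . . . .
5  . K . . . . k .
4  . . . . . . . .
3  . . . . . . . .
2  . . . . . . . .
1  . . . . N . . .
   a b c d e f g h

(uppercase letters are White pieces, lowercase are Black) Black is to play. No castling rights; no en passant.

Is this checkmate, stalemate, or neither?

neither

Black to move; black king on g5.
In check: no.
Legal moves for Black: Kh6, Kg6, Kf6, Kh5, Kf5, Kh4, Kg4, Kf4.
Black has 8 legal moves and is not in check → neither.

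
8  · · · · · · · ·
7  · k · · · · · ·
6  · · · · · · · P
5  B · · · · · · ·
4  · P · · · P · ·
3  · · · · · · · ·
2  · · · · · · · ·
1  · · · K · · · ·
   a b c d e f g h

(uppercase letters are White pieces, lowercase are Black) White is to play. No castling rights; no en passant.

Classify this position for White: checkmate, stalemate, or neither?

neither

White to move; white king on d1.
In check: no.
Legal moves for White: Bd8, Bc7, Bb6, Ke2, Kd2, Kc2, Ke1, Kc1, h7, f5, b5.
White has 11 legal moves and is not in check → neither.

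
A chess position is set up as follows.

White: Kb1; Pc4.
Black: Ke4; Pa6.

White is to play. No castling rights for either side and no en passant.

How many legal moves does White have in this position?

White to move; king on b1.
In check: no.
Legal moves: Kc2, Kb2, Ka2, Kc1, Ka1, c5.
Count: 6.

6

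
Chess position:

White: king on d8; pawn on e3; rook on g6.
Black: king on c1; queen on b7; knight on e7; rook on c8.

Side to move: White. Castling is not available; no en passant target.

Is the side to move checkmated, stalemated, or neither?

checkmate

White to move; white king on d8.
In check: yes, from the black rook on c8.
King squares — c7: attacked by Qb7; d7: attacked by Qb7; e7: attacked by Qb7; c8: attacked by Qb7; e8: attacked by Rc8.
Legal moves for White: none.
In check with no legal moves → checkmate.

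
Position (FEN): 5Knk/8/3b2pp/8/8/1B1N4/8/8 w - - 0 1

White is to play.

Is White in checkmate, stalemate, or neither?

neither

White to move; white king on f8.
In check: yes, from the black bishop on d6.
King squares — e7: attacked by Bd6; f7: available; g7: attacked by Kh8; e8: available; g8: attacked by Kh8.
Legal moves for White: Ke8, Kf7.
White is in check but has 2 legal moves → neither.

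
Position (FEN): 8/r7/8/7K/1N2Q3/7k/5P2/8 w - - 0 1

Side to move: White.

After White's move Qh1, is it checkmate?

yes

After Qh1: black king on h3; in check: yes, from the white queen on h1.
King squares — g2: attacked by Qh1; h2: attacked by Qh1; g3: attacked by Pf2; g4: attacked by Kh5; h4: attacked by Qh1.
Black has no legal moves → checkmate.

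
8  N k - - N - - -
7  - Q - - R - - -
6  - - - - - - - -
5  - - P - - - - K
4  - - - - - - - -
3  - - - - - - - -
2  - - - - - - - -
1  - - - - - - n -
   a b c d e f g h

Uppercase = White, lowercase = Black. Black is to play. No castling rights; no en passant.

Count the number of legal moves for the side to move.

Black to move; king on b8.
In check: yes, from the white queen on b7.
Legal moves: none.
Count: 0.

0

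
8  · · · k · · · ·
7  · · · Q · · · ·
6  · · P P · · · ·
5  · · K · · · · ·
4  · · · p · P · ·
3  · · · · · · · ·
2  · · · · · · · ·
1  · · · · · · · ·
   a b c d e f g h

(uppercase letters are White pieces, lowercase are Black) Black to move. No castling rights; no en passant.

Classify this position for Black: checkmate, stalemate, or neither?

checkmate

Black to move; black king on d8.
In check: yes, from the white queen on d7.
King squares — c7: attacked by Pd6; d7: attacked by Pc6; e7: attacked by Pd6; c8: attacked by Qd7; e8: attacked by Qd7.
Legal moves for Black: none.
In check with no legal moves → checkmate.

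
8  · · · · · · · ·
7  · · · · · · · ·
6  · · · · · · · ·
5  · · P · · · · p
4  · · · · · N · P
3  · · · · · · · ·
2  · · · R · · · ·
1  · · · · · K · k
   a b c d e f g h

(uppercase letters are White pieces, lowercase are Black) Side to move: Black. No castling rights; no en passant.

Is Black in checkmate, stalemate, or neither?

stalemate

Black to move; black king on h1.
In check: no.
King squares — g1: attacked by Kf1; g2: attacked by Kf1; h2: attacked by Rd2.
Legal moves for Black: none.
Not in check and no legal moves → stalemate.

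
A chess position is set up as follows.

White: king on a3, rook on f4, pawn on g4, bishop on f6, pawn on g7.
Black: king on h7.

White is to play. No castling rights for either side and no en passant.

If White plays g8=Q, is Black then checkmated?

After g8=Q: black king on h7; in check: yes, from the white queen on g8.
Black has 2 legal replies: Kxg8, Kh6.
In check but a legal move exists → not checkmate.

no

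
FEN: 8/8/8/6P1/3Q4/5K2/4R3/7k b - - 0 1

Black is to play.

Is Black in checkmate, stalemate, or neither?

Black to move; black king on h1.
In check: no.
King squares — g1: attacked by Qd4; g2: attacked by Re2; h2: attacked by Re2.
Legal moves for Black: none.
Not in check and no legal moves → stalemate.

stalemate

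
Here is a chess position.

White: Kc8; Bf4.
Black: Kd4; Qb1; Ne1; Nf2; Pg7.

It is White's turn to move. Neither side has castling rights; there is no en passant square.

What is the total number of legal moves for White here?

White to move; king on c8.
In check: no.
Legal moves: Kd8, Kd7, Kc7, Bb8, Bc7, Bh6, Bd6, Bg5, Be5+, Bg3, Be3+, Bh2, Bd2, Bc1.
Count: 14.

14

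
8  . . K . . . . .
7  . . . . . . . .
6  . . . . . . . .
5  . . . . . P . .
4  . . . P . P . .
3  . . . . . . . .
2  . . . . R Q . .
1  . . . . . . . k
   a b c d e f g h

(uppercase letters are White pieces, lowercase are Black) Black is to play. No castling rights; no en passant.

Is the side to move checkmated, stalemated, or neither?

Black to move; black king on h1.
In check: no.
King squares — g1: attacked by Qf2; g2: attacked by Qf2; h2: attacked by Qf2.
Legal moves for Black: none.
Not in check and no legal moves → stalemate.

stalemate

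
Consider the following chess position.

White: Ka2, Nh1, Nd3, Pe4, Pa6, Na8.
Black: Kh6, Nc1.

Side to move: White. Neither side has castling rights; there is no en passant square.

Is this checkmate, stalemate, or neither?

neither

White to move; white king on a2.
In check: yes, from the black knight on c1.
King squares — a1: available; b1: available; b2: available; a3: available; b3: attacked by Nc1.
Legal moves for White: Ka3, Kb2, Kb1, Ka1, Nxc1.
White is in check but has 5 legal moves → neither.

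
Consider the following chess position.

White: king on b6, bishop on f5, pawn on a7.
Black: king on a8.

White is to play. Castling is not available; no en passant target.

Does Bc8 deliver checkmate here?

no

After Bc8: black king on a8; in check: no.
Black is not in check, so this cannot be checkmate.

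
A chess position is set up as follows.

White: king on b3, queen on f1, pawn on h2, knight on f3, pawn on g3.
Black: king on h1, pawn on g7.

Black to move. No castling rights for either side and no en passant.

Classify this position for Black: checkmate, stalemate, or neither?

Black to move; black king on h1.
In check: yes, from the white queen on f1.
King squares — g1: attacked by Qf1; g2: attacked by Qf1; h2: attacked by Nf3.
Legal moves for Black: none.
In check with no legal moves → checkmate.

checkmate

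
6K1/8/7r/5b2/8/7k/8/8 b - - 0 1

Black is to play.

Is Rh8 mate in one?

After Rh8: white king on g8; in check: yes, from the black rook on h8.
White has 3 legal replies: Kxh8, Kg7, Kf7.
In check but a legal move exists → not checkmate.

no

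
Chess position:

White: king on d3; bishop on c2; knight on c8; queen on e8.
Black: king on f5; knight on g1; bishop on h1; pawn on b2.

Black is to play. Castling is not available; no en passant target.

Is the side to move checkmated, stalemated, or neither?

neither

Black to move; black king on f5.
In check: no.
Legal moves for Black: Kf6, Kg5, Kg4, Kf4, Ba8, Bb7, Bc6, Bd5, Be4+, Bf3, Bg2, Nh3, Nf3, Ne2, b1=Q, b1=R, b1=B, b1=N.
Black has 18 legal moves and is not in check → neither.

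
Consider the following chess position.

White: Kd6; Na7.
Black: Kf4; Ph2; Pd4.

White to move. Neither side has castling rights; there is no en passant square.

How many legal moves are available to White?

10

White to move; king on d6.
In check: no.
Legal moves: Nc8, Nc6, Nb5, Ke7, Kd7, Kc7, Ke6, Kc6, Kd5, Kc5.
Count: 10.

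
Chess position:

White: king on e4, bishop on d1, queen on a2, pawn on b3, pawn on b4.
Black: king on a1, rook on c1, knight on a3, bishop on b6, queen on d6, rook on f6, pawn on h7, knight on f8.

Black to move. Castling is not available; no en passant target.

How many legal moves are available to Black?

1

Black to move; king on a1.
In check: yes, from the white queen on a2.
Legal moves: Kxa2.
Count: 1.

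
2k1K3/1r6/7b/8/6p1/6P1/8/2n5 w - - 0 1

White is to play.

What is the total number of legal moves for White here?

White to move; king on e8.
In check: no.
Legal moves: none.
Count: 0.

0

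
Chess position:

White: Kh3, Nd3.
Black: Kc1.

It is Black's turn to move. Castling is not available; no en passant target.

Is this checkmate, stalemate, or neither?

Black to move; black king on c1.
In check: yes, from the white knight on d3.
King squares — b1: available; d1: available; b2: attacked by Nd3; c2: available; d2: available.
Legal moves for Black: Kd2, Kc2, Kd1, Kb1.
Black is in check but has 4 legal moves → neither.

neither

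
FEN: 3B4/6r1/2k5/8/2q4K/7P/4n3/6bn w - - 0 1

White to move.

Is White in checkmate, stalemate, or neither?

neither

White to move; white king on h4.
In check: yes, from the black queen on c4.
King squares — g3: attacked by Nh1; h3: own pawn; g4: attacked by Qc4; g5: attacked by Rg7; h5: available.
Legal moves for White: Kh5.
White is in check but has 1 legal move → neither.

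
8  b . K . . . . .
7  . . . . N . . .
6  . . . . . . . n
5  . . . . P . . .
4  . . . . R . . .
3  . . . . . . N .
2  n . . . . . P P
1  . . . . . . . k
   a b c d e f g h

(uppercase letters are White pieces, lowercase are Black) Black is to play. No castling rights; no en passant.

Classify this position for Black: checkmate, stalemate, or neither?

neither

Black to move; black king on h1.
In check: yes, from the white knight on g3.
King squares — g1: available; g2: available; h2: available.
Legal moves for Black: Kxh2, Kxg2, Kg1.
Black is in check but has 3 legal moves → neither.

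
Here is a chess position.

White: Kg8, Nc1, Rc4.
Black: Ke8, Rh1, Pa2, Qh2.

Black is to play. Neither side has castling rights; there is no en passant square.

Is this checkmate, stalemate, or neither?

Black to move; black king on e8.
In check: no.
Legal moves for Black include: Kd8, Ke7, Kd7, Qh8#, Qb8, Qh7#, Qc7, Qh6, Qd6, Qh5, Qe5, Qh4, Qf4, Qh3, Qg3+, Qg2+, Qf2, Qe2, ... (list truncated; more exist).
Black has legal moves and is not in check → neither.

neither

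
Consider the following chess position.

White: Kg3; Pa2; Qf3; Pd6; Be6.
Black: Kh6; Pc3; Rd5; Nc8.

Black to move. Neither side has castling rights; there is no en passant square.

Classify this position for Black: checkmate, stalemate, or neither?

Black to move; black king on h6.
In check: no.
Legal moves for Black include: Ne7, Na7, Nxd6, Nb6, Kh7, Kg7, Kg6, Kg5, Rxd6, Rh5, Rg5+, Rf5, Re5, Rc5, Rb5, Ra5, Rd4, Rd3, ... (list truncated; more exist).
Black has legal moves and is not in check → neither.

neither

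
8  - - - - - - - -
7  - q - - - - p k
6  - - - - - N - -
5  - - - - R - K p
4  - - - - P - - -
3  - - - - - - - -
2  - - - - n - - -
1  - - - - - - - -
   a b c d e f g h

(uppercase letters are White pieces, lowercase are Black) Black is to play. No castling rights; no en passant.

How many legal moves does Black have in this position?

Black to move; king on h7.
In check: yes, from the white knight on f6.
Legal moves: Kh8, gxf6+.
Count: 2.

2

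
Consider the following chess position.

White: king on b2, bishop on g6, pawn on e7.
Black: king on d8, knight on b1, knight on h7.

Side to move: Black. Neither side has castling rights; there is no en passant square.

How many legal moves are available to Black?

4

Black to move; king on d8.
In check: yes, from the white pawn on e7.
Legal moves: Kc8, Kxe7, Kd7, Kc7.
Count: 4.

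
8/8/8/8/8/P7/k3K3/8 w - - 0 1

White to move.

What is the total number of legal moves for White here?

White to move; king on e2.
In check: no.
Legal moves: Kf3, Ke3, Kd3, Kf2, Kd2, Kf1, Ke1, Kd1, a4.
Count: 9.

9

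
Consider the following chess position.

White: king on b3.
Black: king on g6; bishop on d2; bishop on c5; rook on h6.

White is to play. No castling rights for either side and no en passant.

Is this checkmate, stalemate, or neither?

neither

White to move; white king on b3.
In check: no.
Legal moves for White: Kc4, Ka4, Kc2, Kb2, Ka2.
White has 5 legal moves and is not in check → neither.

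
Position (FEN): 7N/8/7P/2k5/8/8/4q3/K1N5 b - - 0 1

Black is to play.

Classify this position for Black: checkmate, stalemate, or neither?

neither

Black to move; black king on c5.
In check: no.
Legal moves for Black include: Kd6, Kc6, Kb6, Kd5, Kb5, Kd4, Kc4, Kb4, Qe8, Qe7, Qe6, Qa6+, Qh5, Qe5+, Qb5, Qg4, Qe4, Qc4, ... (list truncated; more exist).
Black has legal moves and is not in check → neither.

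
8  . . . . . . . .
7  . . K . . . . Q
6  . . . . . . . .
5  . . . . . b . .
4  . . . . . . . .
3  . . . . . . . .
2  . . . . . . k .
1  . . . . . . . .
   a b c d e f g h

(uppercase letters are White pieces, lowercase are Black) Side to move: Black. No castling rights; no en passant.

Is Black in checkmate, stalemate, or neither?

neither

Black to move; black king on g2.
In check: no.
Legal moves for Black: Bc8, Bxh7, Bd7, Bg6, Be6, Bg4, Be4, Bh3, Bd3, Bc2, Bb1, Kg3, Kf3, Kf2, Kg1, Kf1.
Black has 16 legal moves and is not in check → neither.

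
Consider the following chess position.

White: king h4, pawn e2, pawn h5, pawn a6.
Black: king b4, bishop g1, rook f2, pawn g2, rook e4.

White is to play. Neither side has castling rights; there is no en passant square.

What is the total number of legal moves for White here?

3

White to move; king on h4.
In check: yes, from the black rook on e4.
Legal moves: Kg5, Kh3, Kg3.
Count: 3.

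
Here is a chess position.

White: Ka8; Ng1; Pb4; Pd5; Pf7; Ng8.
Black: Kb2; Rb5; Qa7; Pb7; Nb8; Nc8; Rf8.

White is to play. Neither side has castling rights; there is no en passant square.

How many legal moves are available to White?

0

White to move; king on a8.
In check: yes, from the black queen on a7.
Legal moves: none.
Count: 0.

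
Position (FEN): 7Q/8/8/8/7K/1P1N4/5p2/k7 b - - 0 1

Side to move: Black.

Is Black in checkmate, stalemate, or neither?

neither

Black to move; black king on a1.
In check: yes, from the white queen on h8.
Legal moves for Black: Ka2, Kb1.
Black is in check but has 2 legal moves → neither.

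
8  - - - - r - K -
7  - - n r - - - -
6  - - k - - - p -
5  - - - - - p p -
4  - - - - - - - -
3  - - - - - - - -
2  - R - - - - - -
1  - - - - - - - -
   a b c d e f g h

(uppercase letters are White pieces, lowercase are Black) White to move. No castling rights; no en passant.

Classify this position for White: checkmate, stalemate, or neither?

checkmate

White to move; white king on g8.
In check: yes, from the black rook on e8.
King squares — f7: attacked by Rd7; g7: attacked by Rd7; h7: attacked by Rd7; f8: attacked by Re8; h8: attacked by Re8.
Legal moves for White: none.
In check with no legal moves → checkmate.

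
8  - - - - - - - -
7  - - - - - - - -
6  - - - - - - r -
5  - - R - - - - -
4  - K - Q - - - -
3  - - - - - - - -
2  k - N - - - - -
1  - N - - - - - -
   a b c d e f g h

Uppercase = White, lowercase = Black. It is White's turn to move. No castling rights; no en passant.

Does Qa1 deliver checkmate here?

After Qa1: black king on a2; in check: yes, from the white queen on a1.
King squares — a1: attacked by Nc2; b1: attacked by Qa1; b2: attacked by Qa1; a3: attacked by Qa1; b3: attacked by Kb4.
Black has no legal moves → checkmate.

yes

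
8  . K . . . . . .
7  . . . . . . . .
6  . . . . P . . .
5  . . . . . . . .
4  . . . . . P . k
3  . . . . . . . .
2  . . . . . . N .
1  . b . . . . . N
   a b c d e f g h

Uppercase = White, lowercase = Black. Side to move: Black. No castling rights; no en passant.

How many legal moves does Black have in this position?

Black to move; king on h4.
In check: yes, from the white knight on g2.
Legal moves: Kh5, Kg4, Kh3.
Count: 3.

3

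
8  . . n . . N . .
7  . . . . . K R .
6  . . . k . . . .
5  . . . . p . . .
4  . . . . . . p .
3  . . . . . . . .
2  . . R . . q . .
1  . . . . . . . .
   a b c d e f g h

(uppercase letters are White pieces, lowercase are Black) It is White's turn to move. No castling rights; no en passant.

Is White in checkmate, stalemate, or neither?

neither

White to move; white king on f7.
In check: yes, from the black queen on f2.
King squares — e6: attacked by Kd6; f6: attacked by Qf2; g6: available; e7: attacked by Kd6; g7: own rook; e8: available; f8: own knight; g8: available.
Legal moves for White: Kg8, Ke8, Kg6, Rxf2.
White is in check but has 4 legal moves → neither.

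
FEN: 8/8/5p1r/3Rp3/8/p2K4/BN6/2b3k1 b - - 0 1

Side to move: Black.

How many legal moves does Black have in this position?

Black to move; king on g1.
In check: no.
Legal moves: Rh8, Rh7, Rg6, Rh5, Rh4, Rh3+, Rh2, Rh1, Kh2, Kg2, Kf2, Kh1, Kf1, Bg5, Bf4, Be3, Bd2, Bxb2, axb2, f5, e4+.
Count: 21.

21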